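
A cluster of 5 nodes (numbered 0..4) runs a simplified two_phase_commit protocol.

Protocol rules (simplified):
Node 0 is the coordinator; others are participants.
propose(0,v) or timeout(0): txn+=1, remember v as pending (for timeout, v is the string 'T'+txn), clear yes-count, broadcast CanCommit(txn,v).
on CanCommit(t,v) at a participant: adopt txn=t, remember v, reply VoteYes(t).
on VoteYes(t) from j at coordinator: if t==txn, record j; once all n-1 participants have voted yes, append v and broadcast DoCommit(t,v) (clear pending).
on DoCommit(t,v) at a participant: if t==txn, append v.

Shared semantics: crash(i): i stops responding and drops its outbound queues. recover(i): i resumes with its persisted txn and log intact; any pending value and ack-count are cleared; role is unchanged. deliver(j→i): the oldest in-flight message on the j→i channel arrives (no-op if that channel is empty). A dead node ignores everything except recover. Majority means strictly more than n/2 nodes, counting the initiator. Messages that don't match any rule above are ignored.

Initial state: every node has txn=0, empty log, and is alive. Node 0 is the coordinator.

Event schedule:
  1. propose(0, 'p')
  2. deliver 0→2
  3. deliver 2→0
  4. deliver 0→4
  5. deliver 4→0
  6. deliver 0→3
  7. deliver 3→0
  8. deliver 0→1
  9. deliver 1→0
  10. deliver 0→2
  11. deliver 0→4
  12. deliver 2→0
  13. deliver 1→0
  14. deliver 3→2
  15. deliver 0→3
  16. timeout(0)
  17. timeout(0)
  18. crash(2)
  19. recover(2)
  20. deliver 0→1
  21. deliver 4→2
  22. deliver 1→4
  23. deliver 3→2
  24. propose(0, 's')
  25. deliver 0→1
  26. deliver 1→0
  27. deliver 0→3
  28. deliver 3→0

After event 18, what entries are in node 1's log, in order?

[1] propose(0,'p') → N0(coor t1 [-])
[2] deliver 0→2 → N2(part t1 [-])
[3] deliver 2→0 → ∅
[4] deliver 0→4 → N4(part t1 [-])
[5] deliver 4→0 → ∅
[6] deliver 0→3 → N3(part t1 [-])
[7] deliver 3→0 → ∅
[8] deliver 0→1 → N1(part t1 [-])
[9] deliver 1→0 → N0(coor t1 [p])
[10] deliver 0→2 → N2(part t1 [p])
[11] deliver 0→4 → N4(part t1 [p])
[12] deliver 2→0 → ∅
[13] deliver 1→0 → ∅
[14] deliver 3→2 → ∅
[15] deliver 0→3 → N3(part t1 [p])
[16] timeout(0) → N0(coor t2 [p])
[17] timeout(0) → N0(coor t3 [p])
[18] crash(2) → N2(✗part t1 [p])

empty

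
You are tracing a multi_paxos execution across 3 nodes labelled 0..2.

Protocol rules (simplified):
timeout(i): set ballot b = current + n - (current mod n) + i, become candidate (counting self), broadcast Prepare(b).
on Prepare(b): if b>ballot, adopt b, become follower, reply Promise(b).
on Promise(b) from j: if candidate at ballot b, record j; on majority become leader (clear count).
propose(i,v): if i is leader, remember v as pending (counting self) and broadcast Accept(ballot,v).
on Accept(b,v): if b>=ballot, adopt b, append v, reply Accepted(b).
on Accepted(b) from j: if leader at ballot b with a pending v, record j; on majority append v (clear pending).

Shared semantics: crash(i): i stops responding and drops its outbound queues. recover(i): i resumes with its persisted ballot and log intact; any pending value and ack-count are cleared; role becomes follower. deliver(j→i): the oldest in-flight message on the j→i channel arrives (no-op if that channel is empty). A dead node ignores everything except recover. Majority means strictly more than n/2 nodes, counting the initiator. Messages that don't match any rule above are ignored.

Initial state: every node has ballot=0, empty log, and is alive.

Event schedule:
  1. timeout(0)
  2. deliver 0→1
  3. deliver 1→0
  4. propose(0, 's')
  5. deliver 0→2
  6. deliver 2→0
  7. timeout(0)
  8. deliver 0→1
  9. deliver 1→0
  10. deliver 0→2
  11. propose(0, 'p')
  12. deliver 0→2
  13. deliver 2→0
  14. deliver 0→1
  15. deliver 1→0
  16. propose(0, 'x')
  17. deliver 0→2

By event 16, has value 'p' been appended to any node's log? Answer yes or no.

after 1 — timeout(0): n0:cand/b3/[-]
after 2 — deliver 0→1: n1:foll/b3/[-]
after 3 — deliver 1→0: n0:lead/b3/[-]
after 4 — propose(0,'s'): ·
after 5 — deliver 0→2: n2:foll/b3/[-]
after 6 — deliver 2→0: ·
after 7 — timeout(0): n0:cand/b6/[-]
after 8 — deliver 0→1: n1:foll/b3/[s]
after 9 — deliver 1→0: ·
after 10 — deliver 0→2: n2:foll/b3/[s]
after 11 — propose(0,'p'): ·
after 12 — deliver 0→2: n2:foll/b6/[s]
after 13 — deliver 2→0: ·
after 14 — deliver 0→1: n1:foll/b6/[s]
after 15 — deliver 1→0: n0:lead/b6/[-]
after 16 — propose(0,'x'): ·

no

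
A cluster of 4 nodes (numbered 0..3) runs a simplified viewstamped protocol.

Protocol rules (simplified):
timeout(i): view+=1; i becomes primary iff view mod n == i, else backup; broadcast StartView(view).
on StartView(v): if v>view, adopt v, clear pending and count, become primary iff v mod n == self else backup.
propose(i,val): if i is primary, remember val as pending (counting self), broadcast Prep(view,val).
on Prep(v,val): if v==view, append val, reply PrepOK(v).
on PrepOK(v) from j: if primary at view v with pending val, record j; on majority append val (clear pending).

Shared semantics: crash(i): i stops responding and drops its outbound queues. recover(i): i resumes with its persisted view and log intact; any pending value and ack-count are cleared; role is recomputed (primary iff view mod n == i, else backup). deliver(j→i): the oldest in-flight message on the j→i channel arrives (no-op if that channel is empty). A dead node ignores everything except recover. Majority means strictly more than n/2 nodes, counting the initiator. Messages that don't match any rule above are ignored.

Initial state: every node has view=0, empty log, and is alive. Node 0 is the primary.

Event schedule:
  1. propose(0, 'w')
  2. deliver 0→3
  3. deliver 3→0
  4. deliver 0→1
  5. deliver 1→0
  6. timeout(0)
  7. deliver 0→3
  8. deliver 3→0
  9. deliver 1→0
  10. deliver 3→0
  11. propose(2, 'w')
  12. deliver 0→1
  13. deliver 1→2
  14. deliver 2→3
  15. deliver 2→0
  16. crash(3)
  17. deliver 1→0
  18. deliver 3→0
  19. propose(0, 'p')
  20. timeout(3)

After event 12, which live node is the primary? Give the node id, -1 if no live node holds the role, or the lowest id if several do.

e1 propose(0,'w'): ·
e2 deliver 0→3: 3[back,v=0,w]
e3 deliver 3→0: ·
e4 deliver 0→1: 1[back,v=0,w]
e5 deliver 1→0: 0[prim,v=0,w]
e6 timeout(0): 0[back,v=1,w]
e7 deliver 0→3: 3[back,v=1,w]
e8 deliver 3→0: ·
e9 deliver 1→0: ·
e10 deliver 3→0: ·
e11 propose(2,'w'): ·
e12 deliver 0→1: 1[prim,v=1,w]

1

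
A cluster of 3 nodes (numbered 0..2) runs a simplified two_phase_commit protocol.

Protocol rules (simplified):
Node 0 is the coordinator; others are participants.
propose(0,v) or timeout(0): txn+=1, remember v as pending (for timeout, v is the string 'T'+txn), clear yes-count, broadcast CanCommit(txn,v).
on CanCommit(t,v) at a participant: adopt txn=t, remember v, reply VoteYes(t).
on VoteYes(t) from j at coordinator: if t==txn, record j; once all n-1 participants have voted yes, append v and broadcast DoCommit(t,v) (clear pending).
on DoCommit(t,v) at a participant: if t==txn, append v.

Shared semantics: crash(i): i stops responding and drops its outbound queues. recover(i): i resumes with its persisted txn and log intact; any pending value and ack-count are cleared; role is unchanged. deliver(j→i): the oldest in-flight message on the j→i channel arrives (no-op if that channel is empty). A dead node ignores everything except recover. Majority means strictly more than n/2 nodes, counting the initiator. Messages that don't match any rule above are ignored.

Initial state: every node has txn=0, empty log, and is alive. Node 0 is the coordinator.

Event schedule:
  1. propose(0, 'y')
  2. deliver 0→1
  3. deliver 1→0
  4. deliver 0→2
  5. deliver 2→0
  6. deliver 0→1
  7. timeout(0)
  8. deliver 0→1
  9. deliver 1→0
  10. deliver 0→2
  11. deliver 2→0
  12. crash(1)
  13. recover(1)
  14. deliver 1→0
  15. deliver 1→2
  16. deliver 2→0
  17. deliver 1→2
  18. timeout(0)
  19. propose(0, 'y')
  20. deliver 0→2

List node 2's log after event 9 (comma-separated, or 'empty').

step 1 propose(0,'y'): 0={coor,t=1,log=-}
step 2 deliver 0→1: 1={part,t=1,log=-}
step 3 deliver 1→0: —
step 4 deliver 0→2: 2={part,t=1,log=-}
step 5 deliver 2→0: 0={coor,t=1,log=y}
step 6 deliver 0→1: 1={part,t=1,log=y}
step 7 timeout(0): 0={coor,t=2,log=y}
step 8 deliver 0→1: 1={part,t=2,log=y}
step 9 deliver 1→0: —

empty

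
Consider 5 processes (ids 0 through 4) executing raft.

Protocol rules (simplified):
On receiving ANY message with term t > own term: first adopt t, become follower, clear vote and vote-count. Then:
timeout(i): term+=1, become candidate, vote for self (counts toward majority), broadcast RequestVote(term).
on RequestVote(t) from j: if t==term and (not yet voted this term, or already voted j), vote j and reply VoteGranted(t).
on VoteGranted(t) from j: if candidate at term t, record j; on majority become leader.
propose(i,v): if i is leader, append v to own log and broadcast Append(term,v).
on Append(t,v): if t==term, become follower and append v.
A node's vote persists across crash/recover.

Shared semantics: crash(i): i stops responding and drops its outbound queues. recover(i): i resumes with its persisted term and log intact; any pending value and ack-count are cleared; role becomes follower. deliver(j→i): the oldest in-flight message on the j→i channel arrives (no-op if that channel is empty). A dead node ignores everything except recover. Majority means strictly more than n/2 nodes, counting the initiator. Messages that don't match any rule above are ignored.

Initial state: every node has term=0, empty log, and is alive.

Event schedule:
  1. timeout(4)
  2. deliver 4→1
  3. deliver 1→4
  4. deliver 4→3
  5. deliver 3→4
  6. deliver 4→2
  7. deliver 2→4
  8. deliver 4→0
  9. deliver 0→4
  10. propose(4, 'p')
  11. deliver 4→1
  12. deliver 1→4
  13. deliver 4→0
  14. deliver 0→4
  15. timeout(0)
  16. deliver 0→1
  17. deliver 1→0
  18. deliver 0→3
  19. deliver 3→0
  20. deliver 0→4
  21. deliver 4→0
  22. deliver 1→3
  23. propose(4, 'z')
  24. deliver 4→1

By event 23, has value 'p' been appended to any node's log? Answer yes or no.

yes

after 1 — timeout(4): n4:cand/t1/[-]
after 2 — deliver 4→1: n1:foll/t1/[-]
after 3 — deliver 1→4: ·
after 4 — deliver 4→3: n3:foll/t1/[-]
after 5 — deliver 3→4: n4:lead/t1/[-]
after 6 — deliver 4→2: n2:foll/t1/[-]
after 7 — deliver 2→4: ·
after 8 — deliver 4→0: n0:foll/t1/[-]
after 9 — deliver 0→4: ·
after 10 — propose(4,'p'): n4:lead/t1/[p]
after 11 — deliver 4→1: n1:foll/t1/[p]
after 12 — deliver 1→4: ·
after 13 — deliver 4→0: n0:foll/t1/[p]
after 14 — deliver 0→4: ·
after 15 — timeout(0): n0:cand/t2/[p]
after 16 — deliver 0→1: n1:foll/t2/[p]
after 17 — deliver 1→0: ·
after 18 — deliver 0→3: n3:foll/t2/[-]
after 19 — deliver 3→0: n0:lead/t2/[p]
after 20 — deliver 0→4: n4:foll/t2/[p]
after 21 — deliver 4→0: ·
after 22 — deliver 1→3: ·
after 23 — propose(4,'z'): ·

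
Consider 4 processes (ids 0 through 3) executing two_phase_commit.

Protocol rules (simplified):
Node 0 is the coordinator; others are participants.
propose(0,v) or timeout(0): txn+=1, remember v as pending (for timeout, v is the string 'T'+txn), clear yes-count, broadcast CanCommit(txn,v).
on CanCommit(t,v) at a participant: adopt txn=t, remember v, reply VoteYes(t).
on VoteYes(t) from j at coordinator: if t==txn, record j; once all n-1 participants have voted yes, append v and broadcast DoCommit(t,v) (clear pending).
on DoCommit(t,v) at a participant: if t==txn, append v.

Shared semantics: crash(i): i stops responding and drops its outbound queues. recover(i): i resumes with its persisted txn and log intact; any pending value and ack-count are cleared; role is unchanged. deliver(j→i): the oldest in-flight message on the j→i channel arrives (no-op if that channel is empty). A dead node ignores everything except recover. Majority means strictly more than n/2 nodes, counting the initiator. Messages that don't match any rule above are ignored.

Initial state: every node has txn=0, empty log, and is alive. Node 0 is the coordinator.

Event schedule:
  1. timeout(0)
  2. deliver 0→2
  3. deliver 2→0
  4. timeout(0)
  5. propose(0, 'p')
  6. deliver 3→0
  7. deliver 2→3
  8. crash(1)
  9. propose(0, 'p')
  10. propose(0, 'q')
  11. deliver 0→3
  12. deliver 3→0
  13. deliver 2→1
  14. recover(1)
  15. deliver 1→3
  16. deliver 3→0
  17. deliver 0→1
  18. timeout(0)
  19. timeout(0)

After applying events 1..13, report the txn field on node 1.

0

e1 timeout(0): 0[coor,t=1,-]
e2 deliver 0→2: 2[part,t=1,-]
e3 deliver 2→0: ·
e4 timeout(0): 0[coor,t=2,-]
e5 propose(0,'p'): 0[coor,t=3,-]
e6 deliver 3→0: ·
e7 deliver 2→3: ·
e8 crash(1): 1[✗part,t=0,-]
e9 propose(0,'p'): 0[coor,t=4,-]
e10 propose(0,'q'): 0[coor,t=5,-]
e11 deliver 0→3: 3[part,t=1,-]
e12 deliver 3→0: ·
e13 deliver 2→1: ·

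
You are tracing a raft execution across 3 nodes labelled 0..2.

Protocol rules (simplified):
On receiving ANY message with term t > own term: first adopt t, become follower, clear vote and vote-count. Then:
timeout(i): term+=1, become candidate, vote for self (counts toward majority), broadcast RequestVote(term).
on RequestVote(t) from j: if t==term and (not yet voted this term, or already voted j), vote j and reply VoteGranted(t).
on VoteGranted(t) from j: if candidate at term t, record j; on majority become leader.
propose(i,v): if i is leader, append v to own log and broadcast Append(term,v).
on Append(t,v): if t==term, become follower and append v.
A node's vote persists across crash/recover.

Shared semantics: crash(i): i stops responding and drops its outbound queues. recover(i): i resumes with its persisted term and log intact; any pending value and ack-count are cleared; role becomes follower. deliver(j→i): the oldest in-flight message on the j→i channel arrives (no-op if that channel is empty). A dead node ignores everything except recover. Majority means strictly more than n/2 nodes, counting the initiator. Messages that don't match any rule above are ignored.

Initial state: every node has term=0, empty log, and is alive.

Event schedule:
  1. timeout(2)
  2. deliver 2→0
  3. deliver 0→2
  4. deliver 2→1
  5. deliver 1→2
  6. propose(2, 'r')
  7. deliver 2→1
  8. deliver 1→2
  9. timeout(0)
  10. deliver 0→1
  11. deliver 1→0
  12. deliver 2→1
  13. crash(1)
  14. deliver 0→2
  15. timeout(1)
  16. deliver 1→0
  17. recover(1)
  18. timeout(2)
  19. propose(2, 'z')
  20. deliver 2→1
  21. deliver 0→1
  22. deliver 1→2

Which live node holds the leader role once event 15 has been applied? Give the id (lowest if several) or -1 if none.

0

step 1 timeout(2): 2={cand,t=1,log=-}
step 2 deliver 2→0: 0={foll,t=1,log=-}
step 3 deliver 0→2: 2={lead,t=1,log=-}
step 4 deliver 2→1: 1={foll,t=1,log=-}
step 5 deliver 1→2: —
step 6 propose(2,'r'): 2={lead,t=1,log=r}
step 7 deliver 2→1: 1={foll,t=1,log=r}
step 8 deliver 1→2: —
step 9 timeout(0): 0={cand,t=2,log=-}
step 10 deliver 0→1: 1={foll,t=2,log=r}
step 11 deliver 1→0: 0={lead,t=2,log=-}
step 12 deliver 2→1: —
step 13 crash(1): 1={✗foll,t=2,log=r}
step 14 deliver 0→2: 2={foll,t=2,log=r}
step 15 timeout(1): —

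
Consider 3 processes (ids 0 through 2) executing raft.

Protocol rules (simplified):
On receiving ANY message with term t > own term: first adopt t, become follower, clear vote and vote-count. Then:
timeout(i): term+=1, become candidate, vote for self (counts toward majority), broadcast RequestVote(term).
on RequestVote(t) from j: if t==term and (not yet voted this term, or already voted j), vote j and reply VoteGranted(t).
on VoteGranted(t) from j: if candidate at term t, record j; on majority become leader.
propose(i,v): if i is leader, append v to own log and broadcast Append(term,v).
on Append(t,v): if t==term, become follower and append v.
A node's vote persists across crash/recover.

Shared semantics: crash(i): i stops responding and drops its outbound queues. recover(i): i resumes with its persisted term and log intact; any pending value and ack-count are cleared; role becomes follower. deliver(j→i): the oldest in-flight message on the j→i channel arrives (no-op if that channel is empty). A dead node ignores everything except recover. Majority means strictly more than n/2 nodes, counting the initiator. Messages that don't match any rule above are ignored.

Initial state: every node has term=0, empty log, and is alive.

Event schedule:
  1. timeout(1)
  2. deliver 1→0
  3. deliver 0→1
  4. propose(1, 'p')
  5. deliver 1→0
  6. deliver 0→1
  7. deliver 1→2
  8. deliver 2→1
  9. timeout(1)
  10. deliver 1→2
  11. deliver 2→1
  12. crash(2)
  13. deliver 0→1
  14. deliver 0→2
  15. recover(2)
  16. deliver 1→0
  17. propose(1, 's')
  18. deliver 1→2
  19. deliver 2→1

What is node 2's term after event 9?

step 1 timeout(1): 1={cand,t=1,log=-}
step 2 deliver 1→0: 0={foll,t=1,log=-}
step 3 deliver 0→1: 1={lead,t=1,log=-}
step 4 propose(1,'p'): 1={lead,t=1,log=p}
step 5 deliver 1→0: 0={foll,t=1,log=p}
step 6 deliver 0→1: —
step 7 deliver 1→2: 2={foll,t=1,log=-}
step 8 deliver 2→1: —
step 9 timeout(1): 1={cand,t=2,log=p}

1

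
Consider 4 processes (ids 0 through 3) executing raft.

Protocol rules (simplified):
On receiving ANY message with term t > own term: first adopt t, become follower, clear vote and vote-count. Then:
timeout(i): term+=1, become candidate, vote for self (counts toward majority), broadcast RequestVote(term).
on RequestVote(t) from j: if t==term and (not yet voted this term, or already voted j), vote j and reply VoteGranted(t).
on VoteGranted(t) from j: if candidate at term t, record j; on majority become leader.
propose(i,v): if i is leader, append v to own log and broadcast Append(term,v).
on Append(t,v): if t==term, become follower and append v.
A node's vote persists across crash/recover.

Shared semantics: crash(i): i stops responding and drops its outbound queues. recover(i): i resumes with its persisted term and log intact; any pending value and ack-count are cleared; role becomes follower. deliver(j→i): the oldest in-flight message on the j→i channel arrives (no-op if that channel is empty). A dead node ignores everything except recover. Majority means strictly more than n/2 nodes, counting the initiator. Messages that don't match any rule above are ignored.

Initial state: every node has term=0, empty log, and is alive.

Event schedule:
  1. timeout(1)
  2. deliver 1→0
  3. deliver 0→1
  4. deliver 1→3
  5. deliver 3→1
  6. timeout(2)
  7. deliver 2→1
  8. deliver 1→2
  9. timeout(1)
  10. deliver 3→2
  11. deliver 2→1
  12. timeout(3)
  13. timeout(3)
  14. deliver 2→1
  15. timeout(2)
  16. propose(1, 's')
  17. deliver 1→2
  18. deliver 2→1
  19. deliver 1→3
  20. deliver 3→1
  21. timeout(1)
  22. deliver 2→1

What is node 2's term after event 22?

after 1 — timeout(1): n1:cand/t1/[-]
after 2 — deliver 1→0: n0:foll/t1/[-]
after 3 — deliver 0→1: ·
after 4 — deliver 1→3: n3:foll/t1/[-]
after 5 — deliver 3→1: n1:lead/t1/[-]
after 6 — timeout(2): n2:cand/t1/[-]
after 7 — deliver 2→1: ·
after 8 — deliver 1→2: ·
after 9 — timeout(1): n1:cand/t2/[-]
after 10 — deliver 3→2: ·
after 11 — deliver 2→1: ·
after 12 — timeout(3): n3:cand/t2/[-]
after 13 — timeout(3): n3:cand/t3/[-]
after 14 — deliver 2→1: ·
after 15 — timeout(2): n2:cand/t2/[-]
after 16 — propose(1,'s'): ·
after 17 — deliver 1→2: ·
after 18 — deliver 2→1: ·
after 19 — deliver 1→3: ·
after 20 — deliver 3→1: ·
after 21 — timeout(1): n1:cand/t3/[-]
after 22 — deliver 2→1: ·

2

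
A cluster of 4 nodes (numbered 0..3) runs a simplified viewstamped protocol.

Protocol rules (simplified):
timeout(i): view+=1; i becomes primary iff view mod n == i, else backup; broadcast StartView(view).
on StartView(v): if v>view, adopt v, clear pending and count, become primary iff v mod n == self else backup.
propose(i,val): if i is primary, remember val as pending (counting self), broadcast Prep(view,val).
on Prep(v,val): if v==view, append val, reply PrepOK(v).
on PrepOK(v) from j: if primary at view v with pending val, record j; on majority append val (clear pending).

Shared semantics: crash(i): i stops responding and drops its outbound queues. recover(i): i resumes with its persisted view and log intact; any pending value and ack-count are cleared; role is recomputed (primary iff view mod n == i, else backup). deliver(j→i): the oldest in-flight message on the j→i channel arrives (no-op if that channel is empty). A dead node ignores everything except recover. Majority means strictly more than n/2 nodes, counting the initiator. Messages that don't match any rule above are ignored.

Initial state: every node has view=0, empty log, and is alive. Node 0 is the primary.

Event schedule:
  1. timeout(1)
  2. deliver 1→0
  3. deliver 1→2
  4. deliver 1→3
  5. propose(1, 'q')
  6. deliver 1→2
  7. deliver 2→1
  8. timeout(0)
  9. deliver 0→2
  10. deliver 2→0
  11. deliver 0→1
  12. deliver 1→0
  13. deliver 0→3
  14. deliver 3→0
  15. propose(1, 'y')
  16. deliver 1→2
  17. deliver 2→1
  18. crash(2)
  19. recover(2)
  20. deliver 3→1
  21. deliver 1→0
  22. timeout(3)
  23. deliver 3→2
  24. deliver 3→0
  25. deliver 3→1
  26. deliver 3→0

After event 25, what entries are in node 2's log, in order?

e1 timeout(1): 1[prim,v=1,-]
e2 deliver 1→0: 0[back,v=1,-]
e3 deliver 1→2: 2[back,v=1,-]
e4 deliver 1→3: 3[back,v=1,-]
e5 propose(1,'q'): ·
e6 deliver 1→2: 2[back,v=1,q]
e7 deliver 2→1: ·
e8 timeout(0): 0[back,v=2,-]
e9 deliver 0→2: 2[prim,v=2,q]
e10 deliver 2→0: ·
e11 deliver 0→1: 1[back,v=2,-]
e12 deliver 1→0: ·
e13 deliver 0→3: 3[back,v=2,-]
e14 deliver 3→0: ·
e15 propose(1,'y'): ·
e16 deliver 1→2: ·
e17 deliver 2→1: ·
e18 crash(2): 2[✗prim,v=2,q]
e19 recover(2): 2[prim,v=2,q]
e20 deliver 3→1: ·
e21 deliver 1→0: ·
e22 timeout(3): 3[prim,v=3,-]
e23 deliver 3→2: 2[back,v=3,q]
e24 deliver 3→0: 0[back,v=3,-]
e25 deliver 3→1: 1[back,v=3,-]

q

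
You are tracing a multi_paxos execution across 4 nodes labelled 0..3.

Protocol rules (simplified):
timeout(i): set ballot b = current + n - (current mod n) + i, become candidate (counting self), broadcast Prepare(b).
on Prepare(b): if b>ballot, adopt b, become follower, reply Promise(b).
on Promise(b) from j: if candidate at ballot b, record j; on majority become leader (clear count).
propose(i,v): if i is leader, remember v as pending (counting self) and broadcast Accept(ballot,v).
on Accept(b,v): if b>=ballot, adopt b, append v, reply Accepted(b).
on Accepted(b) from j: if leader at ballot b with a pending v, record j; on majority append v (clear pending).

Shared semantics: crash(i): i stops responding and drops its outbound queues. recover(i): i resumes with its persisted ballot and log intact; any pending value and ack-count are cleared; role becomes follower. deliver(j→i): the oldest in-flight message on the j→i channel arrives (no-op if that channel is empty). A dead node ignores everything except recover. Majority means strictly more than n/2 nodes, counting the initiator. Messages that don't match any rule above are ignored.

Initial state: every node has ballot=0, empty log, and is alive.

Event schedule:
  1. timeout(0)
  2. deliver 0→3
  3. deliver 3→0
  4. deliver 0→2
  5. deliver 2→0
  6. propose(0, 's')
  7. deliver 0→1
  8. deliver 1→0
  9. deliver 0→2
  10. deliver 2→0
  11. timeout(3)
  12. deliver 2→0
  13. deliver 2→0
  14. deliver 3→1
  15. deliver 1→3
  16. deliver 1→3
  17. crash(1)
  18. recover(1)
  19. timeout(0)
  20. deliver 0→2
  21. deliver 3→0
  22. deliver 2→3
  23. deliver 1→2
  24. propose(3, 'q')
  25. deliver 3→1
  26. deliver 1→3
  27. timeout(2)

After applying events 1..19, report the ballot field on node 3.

after 1 — timeout(0): n0:cand/b4/[-]
after 2 — deliver 0→3: n3:foll/b4/[-]
after 3 — deliver 3→0: ·
after 4 — deliver 0→2: n2:foll/b4/[-]
after 5 — deliver 2→0: n0:lead/b4/[-]
after 6 — propose(0,'s'): ·
after 7 — deliver 0→1: n1:foll/b4/[-]
after 8 — deliver 1→0: ·
after 9 — deliver 0→2: n2:foll/b4/[s]
after 10 — deliver 2→0: ·
after 11 — timeout(3): n3:cand/b11/[-]
after 12 — deliver 2→0: ·
after 13 — deliver 2→0: ·
after 14 — deliver 3→1: n1:foll/b11/[-]
after 15 — deliver 1→3: ·
after 16 — deliver 1→3: ·
after 17 — crash(1): n1:✗foll/b11/[-]
after 18 — recover(1): n1:foll/b11/[-]
after 19 — timeout(0): n0:cand/b8/[-]

11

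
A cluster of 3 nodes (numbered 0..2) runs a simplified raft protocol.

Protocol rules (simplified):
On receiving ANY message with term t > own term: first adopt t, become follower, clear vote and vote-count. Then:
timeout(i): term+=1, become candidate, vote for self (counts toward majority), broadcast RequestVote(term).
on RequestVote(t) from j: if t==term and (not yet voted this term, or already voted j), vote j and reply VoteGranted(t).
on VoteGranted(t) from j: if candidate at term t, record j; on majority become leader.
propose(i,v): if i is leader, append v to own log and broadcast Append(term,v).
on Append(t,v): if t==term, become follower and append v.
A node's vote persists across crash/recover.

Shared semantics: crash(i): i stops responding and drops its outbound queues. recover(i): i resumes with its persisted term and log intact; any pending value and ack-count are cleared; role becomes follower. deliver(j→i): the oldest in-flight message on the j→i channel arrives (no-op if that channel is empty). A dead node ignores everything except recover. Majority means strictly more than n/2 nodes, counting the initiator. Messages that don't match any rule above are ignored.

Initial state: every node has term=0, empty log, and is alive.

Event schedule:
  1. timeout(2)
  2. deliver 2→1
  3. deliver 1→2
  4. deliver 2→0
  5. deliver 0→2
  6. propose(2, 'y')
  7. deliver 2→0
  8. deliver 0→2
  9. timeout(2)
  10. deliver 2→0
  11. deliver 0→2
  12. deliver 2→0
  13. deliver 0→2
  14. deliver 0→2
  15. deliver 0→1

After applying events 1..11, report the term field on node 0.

2

[1] timeout(2) → N2(cand t1 [-])
[2] deliver 2→1 → N1(foll t1 [-])
[3] deliver 1→2 → N2(lead t1 [-])
[4] deliver 2→0 → N0(foll t1 [-])
[5] deliver 0→2 → ∅
[6] propose(2,'y') → N2(lead t1 [y])
[7] deliver 2→0 → N0(foll t1 [y])
[8] deliver 0→2 → ∅
[9] timeout(2) → N2(cand t2 [y])
[10] deliver 2→0 → N0(foll t2 [y])
[11] deliver 0→2 → N2(lead t2 [y])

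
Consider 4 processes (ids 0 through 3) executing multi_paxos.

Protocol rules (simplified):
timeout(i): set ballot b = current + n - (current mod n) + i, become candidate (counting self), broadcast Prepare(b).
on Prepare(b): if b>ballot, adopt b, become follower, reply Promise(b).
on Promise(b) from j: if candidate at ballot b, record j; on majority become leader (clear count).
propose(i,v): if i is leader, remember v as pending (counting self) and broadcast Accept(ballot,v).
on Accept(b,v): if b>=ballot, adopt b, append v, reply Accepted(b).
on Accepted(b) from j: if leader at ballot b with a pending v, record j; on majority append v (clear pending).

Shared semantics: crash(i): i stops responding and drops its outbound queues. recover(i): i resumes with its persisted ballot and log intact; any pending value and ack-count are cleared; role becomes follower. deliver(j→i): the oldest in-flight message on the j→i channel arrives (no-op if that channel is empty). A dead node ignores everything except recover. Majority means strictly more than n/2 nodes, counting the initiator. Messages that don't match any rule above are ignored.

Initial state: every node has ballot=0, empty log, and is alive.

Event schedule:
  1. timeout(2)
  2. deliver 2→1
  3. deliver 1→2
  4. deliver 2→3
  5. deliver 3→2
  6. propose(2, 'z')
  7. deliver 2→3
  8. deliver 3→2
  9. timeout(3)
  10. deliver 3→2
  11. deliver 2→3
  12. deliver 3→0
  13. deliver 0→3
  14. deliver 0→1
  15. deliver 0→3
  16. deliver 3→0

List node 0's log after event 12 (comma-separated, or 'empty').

1. timeout(2):  <2:cand b6 ->
2. deliver 2→1:  <1:foll b6 ->
3. deliver 1→2:  nop
4. deliver 2→3:  <3:foll b6 ->
5. deliver 3→2:  <2:lead b6 ->
6. propose(2,'z'):  nop
7. deliver 2→3:  <3:foll b6 z>
8. deliver 3→2:  nop
9. timeout(3):  <3:cand b11 z>
10. deliver 3→2:  <2:foll b11 ->
11. deliver 2→3:  nop
12. deliver 3→0:  <0:foll b11 ->

empty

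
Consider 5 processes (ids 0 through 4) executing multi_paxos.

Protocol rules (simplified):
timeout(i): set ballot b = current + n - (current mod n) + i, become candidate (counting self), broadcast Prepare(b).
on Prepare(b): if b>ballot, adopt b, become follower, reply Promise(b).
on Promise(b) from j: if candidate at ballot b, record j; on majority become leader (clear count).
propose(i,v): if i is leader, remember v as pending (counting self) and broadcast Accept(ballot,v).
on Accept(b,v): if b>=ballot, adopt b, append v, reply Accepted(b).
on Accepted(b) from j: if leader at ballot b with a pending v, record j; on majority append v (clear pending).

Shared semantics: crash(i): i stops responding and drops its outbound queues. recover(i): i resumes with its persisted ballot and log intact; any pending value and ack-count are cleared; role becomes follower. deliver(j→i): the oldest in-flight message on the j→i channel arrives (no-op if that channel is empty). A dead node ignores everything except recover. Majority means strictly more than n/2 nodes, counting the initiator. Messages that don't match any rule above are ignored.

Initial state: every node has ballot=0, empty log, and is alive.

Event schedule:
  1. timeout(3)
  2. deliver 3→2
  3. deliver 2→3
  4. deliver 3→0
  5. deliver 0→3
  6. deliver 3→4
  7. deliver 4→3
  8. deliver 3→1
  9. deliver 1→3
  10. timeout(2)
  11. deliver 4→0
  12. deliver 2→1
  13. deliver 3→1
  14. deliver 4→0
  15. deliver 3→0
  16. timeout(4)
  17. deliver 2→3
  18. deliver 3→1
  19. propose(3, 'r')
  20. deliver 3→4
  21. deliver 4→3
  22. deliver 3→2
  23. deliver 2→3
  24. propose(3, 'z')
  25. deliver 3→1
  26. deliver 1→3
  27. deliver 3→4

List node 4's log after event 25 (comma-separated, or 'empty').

empty

1. timeout(3):  <3:cand b8 ->
2. deliver 3→2:  <2:foll b8 ->
3. deliver 2→3:  nop
4. deliver 3→0:  <0:foll b8 ->
5. deliver 0→3:  <3:lead b8 ->
6. deliver 3→4:  <4:foll b8 ->
7. deliver 4→3:  nop
8. deliver 3→1:  <1:foll b8 ->
9. deliver 1→3:  nop
10. timeout(2):  <2:cand b12 ->
11. deliver 4→0:  nop
12. deliver 2→1:  <1:foll b12 ->
13. deliver 3→1:  nop
14. deliver 4→0:  nop
15. deliver 3→0:  nop
16. timeout(4):  <4:cand b14 ->
17. deliver 2→3:  <3:foll b12 ->
18. deliver 3→1:  nop
19. propose(3,'r'):  nop
20. deliver 3→4:  nop
21. deliver 4→3:  <3:foll b14 ->
22. deliver 3→2:  nop
23. deliver 2→3:  nop
24. propose(3,'z'):  nop
25. deliver 3→1:  nop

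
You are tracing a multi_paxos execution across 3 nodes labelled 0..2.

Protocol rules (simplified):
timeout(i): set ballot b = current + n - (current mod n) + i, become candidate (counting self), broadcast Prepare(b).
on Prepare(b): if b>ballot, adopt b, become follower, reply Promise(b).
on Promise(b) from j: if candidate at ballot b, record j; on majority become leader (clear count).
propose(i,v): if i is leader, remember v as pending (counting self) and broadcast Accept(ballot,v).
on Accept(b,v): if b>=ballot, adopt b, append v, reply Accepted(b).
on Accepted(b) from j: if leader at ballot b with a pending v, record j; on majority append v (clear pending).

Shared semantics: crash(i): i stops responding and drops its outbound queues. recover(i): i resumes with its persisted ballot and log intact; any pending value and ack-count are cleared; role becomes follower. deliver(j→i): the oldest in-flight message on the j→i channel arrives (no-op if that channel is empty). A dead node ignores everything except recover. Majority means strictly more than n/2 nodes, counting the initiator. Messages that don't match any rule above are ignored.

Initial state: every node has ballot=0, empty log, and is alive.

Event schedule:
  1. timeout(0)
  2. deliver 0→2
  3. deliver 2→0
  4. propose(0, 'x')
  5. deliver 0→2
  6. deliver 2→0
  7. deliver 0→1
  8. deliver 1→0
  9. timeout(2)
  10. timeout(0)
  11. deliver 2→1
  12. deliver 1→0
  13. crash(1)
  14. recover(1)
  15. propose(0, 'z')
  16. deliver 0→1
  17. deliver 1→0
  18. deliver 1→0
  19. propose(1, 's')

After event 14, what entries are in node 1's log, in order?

e1 timeout(0): 0[cand,b=3,-]
e2 deliver 0→2: 2[foll,b=3,-]
e3 deliver 2→0: 0[lead,b=3,-]
e4 propose(0,'x'): ·
e5 deliver 0→2: 2[foll,b=3,x]
e6 deliver 2→0: 0[lead,b=3,x]
e7 deliver 0→1: 1[foll,b=3,-]
e8 deliver 1→0: ·
e9 timeout(2): 2[cand,b=8,x]
e10 timeout(0): 0[cand,b=6,x]
e11 deliver 2→1: 1[foll,b=8,-]
e12 deliver 1→0: ·
e13 crash(1): 1[✗foll,b=8,-]
e14 recover(1): 1[foll,b=8,-]

empty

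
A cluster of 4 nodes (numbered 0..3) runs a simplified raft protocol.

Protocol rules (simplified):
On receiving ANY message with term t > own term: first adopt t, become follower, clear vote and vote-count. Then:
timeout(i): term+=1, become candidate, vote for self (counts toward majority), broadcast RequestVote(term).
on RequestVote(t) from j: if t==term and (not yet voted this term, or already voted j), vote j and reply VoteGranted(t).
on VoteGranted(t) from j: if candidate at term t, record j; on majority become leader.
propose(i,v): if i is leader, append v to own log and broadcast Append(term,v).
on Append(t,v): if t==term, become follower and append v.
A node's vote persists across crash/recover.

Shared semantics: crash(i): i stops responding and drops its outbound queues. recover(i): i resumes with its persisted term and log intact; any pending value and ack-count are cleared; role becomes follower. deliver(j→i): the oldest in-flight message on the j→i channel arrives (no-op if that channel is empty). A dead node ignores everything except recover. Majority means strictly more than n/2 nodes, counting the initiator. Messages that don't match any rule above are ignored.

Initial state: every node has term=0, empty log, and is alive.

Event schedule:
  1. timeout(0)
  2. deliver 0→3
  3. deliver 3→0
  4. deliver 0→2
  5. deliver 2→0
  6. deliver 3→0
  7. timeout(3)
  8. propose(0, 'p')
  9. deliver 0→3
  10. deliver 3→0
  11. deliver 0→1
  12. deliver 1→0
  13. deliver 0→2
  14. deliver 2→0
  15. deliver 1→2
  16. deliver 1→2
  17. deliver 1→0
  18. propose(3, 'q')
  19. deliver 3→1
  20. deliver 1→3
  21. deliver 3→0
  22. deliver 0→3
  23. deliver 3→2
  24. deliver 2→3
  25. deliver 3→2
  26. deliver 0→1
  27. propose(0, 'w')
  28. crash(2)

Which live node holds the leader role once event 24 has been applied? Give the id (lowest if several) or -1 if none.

3

after 1 — timeout(0): n0:cand/t1/[-]
after 2 — deliver 0→3: n3:foll/t1/[-]
after 3 — deliver 3→0: ·
after 4 — deliver 0→2: n2:foll/t1/[-]
after 5 — deliver 2→0: n0:lead/t1/[-]
after 6 — deliver 3→0: ·
after 7 — timeout(3): n3:cand/t2/[-]
after 8 — propose(0,'p'): n0:lead/t1/[p]
after 9 — deliver 0→3: ·
after 10 — deliver 3→0: n0:foll/t2/[p]
after 11 — deliver 0→1: n1:foll/t1/[-]
after 12 — deliver 1→0: ·
after 13 — deliver 0→2: n2:foll/t1/[p]
after 14 — deliver 2→0: ·
after 15 — deliver 1→2: ·
after 16 — deliver 1→2: ·
after 17 — deliver 1→0: ·
after 18 — propose(3,'q'): ·
after 19 — deliver 3→1: n1:foll/t2/[-]
after 20 — deliver 1→3: ·
after 21 — deliver 3→0: ·
after 22 — deliver 0→3: n3:lead/t2/[-]
after 23 — deliver 3→2: n2:foll/t2/[p]
after 24 — deliver 2→3: ·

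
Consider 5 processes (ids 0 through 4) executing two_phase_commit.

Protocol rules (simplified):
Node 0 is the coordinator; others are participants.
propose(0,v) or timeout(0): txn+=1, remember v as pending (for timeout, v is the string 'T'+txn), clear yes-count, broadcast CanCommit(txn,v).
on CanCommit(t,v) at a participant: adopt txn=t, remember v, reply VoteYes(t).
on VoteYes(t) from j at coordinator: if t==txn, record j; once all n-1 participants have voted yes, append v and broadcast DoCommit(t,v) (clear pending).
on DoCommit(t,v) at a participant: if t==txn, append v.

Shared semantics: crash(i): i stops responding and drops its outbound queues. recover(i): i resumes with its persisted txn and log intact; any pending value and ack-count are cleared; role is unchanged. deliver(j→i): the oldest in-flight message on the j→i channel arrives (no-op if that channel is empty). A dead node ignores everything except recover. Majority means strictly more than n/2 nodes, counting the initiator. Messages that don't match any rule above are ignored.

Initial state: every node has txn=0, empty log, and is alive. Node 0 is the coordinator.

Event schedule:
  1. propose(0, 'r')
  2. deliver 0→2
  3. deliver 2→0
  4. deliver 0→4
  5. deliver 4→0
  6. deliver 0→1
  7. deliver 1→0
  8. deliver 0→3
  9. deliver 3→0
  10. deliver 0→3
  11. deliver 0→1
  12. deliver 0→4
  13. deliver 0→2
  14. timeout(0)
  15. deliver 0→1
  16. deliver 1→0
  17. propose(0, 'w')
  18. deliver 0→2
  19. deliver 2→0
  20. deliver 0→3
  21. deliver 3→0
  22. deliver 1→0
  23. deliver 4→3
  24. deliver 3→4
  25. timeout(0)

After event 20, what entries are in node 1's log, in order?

step 1 propose(0,'r'): 0={coor,t=1,log=-}
step 2 deliver 0→2: 2={part,t=1,log=-}
step 3 deliver 2→0: —
step 4 deliver 0→4: 4={part,t=1,log=-}
step 5 deliver 4→0: —
step 6 deliver 0→1: 1={part,t=1,log=-}
step 7 deliver 1→0: —
step 8 deliver 0→3: 3={part,t=1,log=-}
step 9 deliver 3→0: 0={coor,t=1,log=r}
step 10 deliver 0→3: 3={part,t=1,log=r}
step 11 deliver 0→1: 1={part,t=1,log=r}
step 12 deliver 0→4: 4={part,t=1,log=r}
step 13 deliver 0→2: 2={part,t=1,log=r}
step 14 timeout(0): 0={coor,t=2,log=r}
step 15 deliver 0→1: 1={part,t=2,log=r}
step 16 deliver 1→0: —
step 17 propose(0,'w'): 0={coor,t=3,log=r}
step 18 deliver 0→2: 2={part,t=2,log=r}
step 19 deliver 2→0: —
step 20 deliver 0→3: 3={part,t=2,log=r}

r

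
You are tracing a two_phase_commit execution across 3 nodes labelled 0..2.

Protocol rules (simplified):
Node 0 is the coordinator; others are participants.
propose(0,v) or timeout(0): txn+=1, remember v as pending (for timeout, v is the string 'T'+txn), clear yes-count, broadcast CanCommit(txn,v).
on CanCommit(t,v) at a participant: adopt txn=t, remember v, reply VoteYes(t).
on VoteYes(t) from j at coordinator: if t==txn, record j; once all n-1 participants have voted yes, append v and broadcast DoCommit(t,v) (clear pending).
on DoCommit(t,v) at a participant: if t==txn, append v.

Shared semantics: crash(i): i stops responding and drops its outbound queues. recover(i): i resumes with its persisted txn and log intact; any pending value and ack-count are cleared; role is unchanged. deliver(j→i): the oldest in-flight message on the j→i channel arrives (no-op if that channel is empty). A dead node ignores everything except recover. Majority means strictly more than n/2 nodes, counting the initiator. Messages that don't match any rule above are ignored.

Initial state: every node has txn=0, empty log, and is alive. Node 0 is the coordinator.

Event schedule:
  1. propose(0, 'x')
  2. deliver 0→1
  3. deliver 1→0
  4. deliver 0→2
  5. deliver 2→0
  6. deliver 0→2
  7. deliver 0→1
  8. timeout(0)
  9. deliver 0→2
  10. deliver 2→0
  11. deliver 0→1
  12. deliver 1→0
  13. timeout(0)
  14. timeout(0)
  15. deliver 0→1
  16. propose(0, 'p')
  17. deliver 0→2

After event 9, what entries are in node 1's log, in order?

x

after 1 — propose(0,'x'): n0:coor/t1/[-]
after 2 — deliver 0→1: n1:part/t1/[-]
after 3 — deliver 1→0: ·
after 4 — deliver 0→2: n2:part/t1/[-]
after 5 — deliver 2→0: n0:coor/t1/[x]
after 6 — deliver 0→2: n2:part/t1/[x]
after 7 — deliver 0→1: n1:part/t1/[x]
after 8 — timeout(0): n0:coor/t2/[x]
after 9 — deliver 0→2: n2:part/t2/[x]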